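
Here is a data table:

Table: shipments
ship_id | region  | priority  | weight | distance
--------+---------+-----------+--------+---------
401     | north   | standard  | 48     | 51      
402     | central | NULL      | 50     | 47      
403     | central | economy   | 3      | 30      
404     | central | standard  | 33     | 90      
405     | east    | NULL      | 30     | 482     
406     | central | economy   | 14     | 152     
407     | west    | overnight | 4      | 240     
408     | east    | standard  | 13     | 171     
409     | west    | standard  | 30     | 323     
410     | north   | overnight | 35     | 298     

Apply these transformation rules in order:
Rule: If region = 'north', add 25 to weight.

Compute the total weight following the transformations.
310

Step 1: Count records where region = 'north': 2
Step 2: Total bonus added: 2 × 25 = 50
Step 3: Original sum of weight: 260
Step 4: Final sum = 260 + 50 = 310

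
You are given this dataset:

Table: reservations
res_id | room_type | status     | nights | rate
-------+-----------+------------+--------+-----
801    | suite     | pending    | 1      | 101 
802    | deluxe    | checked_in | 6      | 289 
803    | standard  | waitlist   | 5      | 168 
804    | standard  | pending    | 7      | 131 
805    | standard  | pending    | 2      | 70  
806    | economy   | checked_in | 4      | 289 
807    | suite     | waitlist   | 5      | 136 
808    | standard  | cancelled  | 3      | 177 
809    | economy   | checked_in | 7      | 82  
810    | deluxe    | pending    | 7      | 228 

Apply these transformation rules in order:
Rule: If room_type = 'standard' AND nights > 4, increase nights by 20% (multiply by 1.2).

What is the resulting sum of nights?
49.4

Step 1: Find records where room_type = 'standard' AND nights > 4
Step 2: 2 records match, summing to 12
Step 3: After multiplier: 12 × 1.2 = 14.4
Step 4: Unaffected records sum: 35
Step 5: Final sum = 14.4 + 35 = 49.4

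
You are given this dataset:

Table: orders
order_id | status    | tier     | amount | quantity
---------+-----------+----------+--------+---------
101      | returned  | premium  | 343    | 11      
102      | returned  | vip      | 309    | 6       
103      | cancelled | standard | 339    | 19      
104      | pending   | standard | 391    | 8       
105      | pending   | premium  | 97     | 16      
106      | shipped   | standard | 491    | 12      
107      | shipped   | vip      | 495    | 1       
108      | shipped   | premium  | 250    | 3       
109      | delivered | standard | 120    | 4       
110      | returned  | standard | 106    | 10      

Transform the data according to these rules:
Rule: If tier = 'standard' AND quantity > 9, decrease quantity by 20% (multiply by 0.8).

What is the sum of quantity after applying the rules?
81.8

Step 1: Find records where tier = 'standard' AND quantity > 9
Step 2: 3 records match, summing to 41
Step 3: After multiplier: 41 × 0.8 = 32.8
Step 4: Unaffected records sum: 49
Step 5: Final sum = 32.8 + 49 = 81.8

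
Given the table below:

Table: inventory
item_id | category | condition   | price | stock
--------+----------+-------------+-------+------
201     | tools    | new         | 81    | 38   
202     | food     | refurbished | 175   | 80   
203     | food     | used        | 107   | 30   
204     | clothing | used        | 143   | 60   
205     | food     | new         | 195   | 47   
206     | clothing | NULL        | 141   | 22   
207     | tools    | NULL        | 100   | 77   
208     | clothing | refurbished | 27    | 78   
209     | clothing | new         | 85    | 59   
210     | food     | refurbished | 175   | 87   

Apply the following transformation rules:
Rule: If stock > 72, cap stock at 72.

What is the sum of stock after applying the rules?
544

Step 1: 4 records have stock > 72
Step 2: These records originally summed to 322
Step 3: After capping: 4 × 72 = 288
Step 4: Unaffected records sum: 256
Step 5: Final sum = 288 + 256 = 544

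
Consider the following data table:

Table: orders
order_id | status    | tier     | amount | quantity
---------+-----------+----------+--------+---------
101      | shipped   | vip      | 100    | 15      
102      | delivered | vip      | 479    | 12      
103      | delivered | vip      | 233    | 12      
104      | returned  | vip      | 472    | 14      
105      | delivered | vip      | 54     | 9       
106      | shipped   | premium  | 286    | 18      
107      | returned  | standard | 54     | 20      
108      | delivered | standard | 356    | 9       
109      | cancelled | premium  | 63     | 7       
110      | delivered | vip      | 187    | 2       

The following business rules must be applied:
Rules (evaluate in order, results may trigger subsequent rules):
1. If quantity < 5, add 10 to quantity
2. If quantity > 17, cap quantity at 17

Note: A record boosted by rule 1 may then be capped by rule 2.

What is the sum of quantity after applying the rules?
124

Step 1: Apply rule 1 to records with quantity < 5
  - 1 records get bonus of 10
  - Of these, 0 records then exceed 17 and get capped
Step 2: Apply rule 2 to records with quantity > 17
  - 2 records (original) are capped
Step 3: Calculate final sum = 124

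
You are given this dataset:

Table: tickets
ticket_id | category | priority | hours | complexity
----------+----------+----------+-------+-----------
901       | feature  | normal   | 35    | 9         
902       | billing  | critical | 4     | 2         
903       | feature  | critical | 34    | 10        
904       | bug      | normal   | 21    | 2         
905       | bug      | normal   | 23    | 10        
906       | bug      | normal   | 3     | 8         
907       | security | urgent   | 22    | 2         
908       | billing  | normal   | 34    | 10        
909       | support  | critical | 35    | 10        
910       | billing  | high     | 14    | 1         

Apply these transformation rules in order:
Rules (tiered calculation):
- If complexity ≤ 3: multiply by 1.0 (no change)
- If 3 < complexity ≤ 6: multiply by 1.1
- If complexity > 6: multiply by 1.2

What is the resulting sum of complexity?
75.4

Step 1: Tier 1 (complexity ≤ 3): 4 records, sum = 7 × 1.0 = 7.0
Step 2: Tier 2 (3 < complexity ≤ 6): 0 records, sum = 0 × 1.1 = 0.0
Step 3: Tier 3 (complexity > 6): 6 records, sum = 57 × 1.2 = 68.4
Step 4: Final sum = 7.0 + 0.0 + 68.4 = 75.4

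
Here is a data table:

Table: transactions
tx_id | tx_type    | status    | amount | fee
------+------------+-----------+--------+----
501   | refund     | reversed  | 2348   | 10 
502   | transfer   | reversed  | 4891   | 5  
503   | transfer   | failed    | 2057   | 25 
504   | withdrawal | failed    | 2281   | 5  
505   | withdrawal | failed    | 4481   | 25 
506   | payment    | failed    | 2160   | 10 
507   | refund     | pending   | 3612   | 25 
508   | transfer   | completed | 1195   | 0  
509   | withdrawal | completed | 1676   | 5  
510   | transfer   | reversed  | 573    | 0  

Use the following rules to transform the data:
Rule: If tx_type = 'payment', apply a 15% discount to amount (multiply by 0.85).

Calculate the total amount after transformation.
24950.0

Step 1: Records with tx_type = 'payment' have total amount = 2160
Step 2: Apply multiplier: 2160 × 0.85 = 1836.0
Step 3: Other records total: 23114
Step 4: Final sum = 1836.0 + 23114 = 24950.0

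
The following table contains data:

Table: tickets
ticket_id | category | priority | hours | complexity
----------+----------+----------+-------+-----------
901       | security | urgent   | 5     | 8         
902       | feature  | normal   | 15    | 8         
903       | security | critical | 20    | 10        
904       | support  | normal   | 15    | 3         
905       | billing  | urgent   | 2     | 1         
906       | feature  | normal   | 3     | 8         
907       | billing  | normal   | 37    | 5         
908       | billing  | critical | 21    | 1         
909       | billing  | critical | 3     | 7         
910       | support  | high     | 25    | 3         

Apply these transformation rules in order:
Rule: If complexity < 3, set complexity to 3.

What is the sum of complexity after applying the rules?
58

Step 1: 2 records have complexity < 3
Step 2: These records originally summed to 2
Step 3: After setting to minimum: 2 × 3 = 6
Step 4: Unaffected records sum: 52
Step 5: Final sum = 6 + 52 = 58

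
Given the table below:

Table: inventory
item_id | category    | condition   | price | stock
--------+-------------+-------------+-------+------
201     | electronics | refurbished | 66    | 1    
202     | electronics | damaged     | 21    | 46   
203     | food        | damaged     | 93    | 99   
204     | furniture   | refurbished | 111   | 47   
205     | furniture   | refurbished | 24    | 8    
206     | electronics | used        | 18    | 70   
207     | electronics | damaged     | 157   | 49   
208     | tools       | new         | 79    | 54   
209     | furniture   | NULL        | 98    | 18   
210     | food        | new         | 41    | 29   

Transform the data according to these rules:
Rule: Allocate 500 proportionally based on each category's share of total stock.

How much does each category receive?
electronics: 197.15, food: 152.02, furniture: 86.7, tools: 64.13

Step 1: Calculate total stock = 421
Step 2: Calculate each category's proportion:
  electronics: 166/421 = 39.43% → 197.15
  food: 128/421 = 30.40% → 152.02
  furniture: 73/421 = 17.34% → 86.7
  tools: 54/421 = 12.83% → 64.13
Step 3: Verify: sum of allocations ≈ 500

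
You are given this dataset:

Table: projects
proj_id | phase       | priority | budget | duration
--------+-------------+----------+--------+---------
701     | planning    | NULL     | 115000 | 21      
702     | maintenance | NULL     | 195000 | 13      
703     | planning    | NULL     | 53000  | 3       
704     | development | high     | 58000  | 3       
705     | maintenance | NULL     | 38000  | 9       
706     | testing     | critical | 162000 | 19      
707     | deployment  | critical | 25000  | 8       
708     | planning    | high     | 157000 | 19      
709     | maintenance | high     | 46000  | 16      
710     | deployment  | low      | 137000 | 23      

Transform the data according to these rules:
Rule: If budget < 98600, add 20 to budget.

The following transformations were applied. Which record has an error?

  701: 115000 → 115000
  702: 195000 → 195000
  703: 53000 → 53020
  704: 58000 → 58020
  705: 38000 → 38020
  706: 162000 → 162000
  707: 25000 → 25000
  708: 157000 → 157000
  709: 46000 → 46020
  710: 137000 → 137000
Record 707 has an error. The correct transformed value should be 25020, not 25000.

Step 1: Check each record against the rule
Step 2: Record 707 has budget = 25000
Step 3: Since 25000 < 98600, the bonus should have been applied
Step 4: Correct value = 25020, but claimed value = 25000
Conclusion: Record 707 has the error.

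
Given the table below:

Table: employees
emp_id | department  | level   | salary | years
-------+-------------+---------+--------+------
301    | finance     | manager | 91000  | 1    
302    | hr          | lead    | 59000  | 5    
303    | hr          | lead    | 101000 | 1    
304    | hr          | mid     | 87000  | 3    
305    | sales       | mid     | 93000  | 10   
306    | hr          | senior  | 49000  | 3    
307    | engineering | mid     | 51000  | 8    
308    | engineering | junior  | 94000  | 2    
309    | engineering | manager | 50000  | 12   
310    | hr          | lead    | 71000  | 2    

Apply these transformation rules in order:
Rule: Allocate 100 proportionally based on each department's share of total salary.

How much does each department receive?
engineering: 26.14, finance: 12.2, hr: 49.2, sales: 12.47

Step 1: Calculate total salary = 746000
Step 2: Calculate each department's proportion:
  engineering: 195000/746000 = 26.14% → 26.14
  finance: 91000/746000 = 12.20% → 12.2
  hr: 367000/746000 = 49.20% → 49.2
  sales: 93000/746000 = 12.47% → 12.47
Step 3: Verify: sum of allocations ≈ 100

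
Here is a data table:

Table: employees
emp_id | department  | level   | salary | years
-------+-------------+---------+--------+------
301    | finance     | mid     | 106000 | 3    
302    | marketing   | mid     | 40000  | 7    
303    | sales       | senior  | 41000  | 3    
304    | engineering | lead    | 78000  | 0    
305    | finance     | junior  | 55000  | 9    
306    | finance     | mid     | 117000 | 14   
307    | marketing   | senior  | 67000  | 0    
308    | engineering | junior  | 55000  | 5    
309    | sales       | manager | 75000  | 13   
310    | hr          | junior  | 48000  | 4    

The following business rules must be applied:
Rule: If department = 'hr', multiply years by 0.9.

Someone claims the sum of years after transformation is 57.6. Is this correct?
Yes, the result is correct.

Step 1: Calculate the correct sum after transformation
Step 2: Apply multiplier 0.9 to records where department = 'hr'
Step 3: Correct result = 57.6
Step 4: Claimed result = 57.6
Step 5: 57.6 = 57.6 ✓
Conclusion: The claimed result is correct.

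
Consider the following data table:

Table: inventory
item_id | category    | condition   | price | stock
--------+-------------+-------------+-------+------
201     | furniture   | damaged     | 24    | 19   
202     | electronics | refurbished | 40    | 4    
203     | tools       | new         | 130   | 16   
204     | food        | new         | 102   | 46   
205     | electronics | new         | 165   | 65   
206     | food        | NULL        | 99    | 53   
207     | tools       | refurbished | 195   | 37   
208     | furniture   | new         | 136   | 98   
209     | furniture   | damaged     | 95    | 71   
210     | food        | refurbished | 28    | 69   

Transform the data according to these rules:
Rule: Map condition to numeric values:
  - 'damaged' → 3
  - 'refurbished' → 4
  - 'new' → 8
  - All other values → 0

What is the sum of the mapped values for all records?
50

Step 1: Apply mapping to each record
Step 2: Count by status:
  'damaged': 2 records × 3 = 6
  'refurbished': 3 records × 4 = 12
  'new': 4 records × 8 = 32
Step 3: Sum all mapped values = 50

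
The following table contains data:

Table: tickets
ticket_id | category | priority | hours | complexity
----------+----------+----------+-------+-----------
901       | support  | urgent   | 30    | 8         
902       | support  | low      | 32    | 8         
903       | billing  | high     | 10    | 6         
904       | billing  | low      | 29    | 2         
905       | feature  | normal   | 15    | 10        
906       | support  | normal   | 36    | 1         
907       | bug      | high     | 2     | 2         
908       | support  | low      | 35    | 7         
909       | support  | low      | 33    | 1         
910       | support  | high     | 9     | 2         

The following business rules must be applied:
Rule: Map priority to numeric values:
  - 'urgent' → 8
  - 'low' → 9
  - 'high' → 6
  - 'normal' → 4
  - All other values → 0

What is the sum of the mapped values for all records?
70

Step 1: Apply mapping to each record
Step 2: Count by status:
  'urgent': 1 records × 8 = 8
  'low': 4 records × 9 = 36
  'high': 3 records × 6 = 18
  'normal': 2 records × 4 = 8
Step 3: Sum all mapped values = 70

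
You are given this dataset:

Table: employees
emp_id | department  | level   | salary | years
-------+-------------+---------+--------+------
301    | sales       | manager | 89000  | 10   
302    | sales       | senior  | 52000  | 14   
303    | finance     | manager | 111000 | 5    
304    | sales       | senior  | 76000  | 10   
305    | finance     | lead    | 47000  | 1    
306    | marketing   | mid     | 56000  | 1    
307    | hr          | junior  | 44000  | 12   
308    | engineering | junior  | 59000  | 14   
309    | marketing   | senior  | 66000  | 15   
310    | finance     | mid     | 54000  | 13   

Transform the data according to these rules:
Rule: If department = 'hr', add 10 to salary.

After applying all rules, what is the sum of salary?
654010

Step 1: Count records where department = 'hr': 1
Step 2: Total bonus added: 1 × 10 = 10
Step 3: Original sum of salary: 654000
Step 4: Final sum = 654000 + 10 = 654010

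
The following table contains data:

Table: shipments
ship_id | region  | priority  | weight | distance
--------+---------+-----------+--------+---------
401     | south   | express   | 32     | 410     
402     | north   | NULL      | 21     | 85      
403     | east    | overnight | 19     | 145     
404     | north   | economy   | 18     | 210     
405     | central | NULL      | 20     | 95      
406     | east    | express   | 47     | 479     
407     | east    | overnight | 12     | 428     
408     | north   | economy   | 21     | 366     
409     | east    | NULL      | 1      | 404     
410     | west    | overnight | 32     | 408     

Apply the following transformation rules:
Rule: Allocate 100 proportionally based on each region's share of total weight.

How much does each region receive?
central: 8.97, east: 35.43, north: 26.91, south: 14.35, west: 14.35

Step 1: Calculate total weight = 223
Step 2: Calculate each region's proportion:
  central: 20/223 = 8.97% → 8.97
  east: 79/223 = 35.43% → 35.43
  north: 60/223 = 26.91% → 26.91
  south: 32/223 = 14.35% → 14.35
  west: 32/223 = 14.35% → 14.35
Step 3: Verify: sum of allocations ≈ 100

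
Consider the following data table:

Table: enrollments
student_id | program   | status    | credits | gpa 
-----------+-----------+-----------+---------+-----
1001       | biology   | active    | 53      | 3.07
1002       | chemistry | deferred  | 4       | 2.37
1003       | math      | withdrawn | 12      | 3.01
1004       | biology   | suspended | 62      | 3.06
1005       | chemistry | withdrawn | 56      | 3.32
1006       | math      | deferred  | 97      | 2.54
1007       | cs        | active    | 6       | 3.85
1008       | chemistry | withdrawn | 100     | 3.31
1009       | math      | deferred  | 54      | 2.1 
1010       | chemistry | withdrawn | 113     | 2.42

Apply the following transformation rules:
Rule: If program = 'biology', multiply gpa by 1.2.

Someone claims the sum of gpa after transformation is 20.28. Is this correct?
No, the correct result is 30.28.

Step 1: Calculate the correct sum after transformation
Step 2: Apply multiplier 1.2 to records where program = 'biology'
Step 3: Correct result = 30.28
Step 4: Claimed result = 20.28
Step 5: 30.28 ≠ 20.28
Conclusion: The claimed result is incorrect. The correct answer is 30.28.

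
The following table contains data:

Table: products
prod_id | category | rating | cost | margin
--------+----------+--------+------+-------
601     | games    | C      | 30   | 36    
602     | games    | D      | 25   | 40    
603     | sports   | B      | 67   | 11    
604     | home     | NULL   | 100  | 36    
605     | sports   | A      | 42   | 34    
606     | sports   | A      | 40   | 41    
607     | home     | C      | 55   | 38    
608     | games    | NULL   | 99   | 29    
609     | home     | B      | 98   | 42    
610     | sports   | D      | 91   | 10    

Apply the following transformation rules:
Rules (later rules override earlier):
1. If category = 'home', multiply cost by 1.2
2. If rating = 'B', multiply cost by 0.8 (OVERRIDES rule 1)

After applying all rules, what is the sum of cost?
645.0

Step 1: Rule 2 takes priority for records with rating = 'B'
  - 2 records: 165 × 0.8 = 132.0
Step 2: Rule 1 applies to remaining records with category = 'home'
  - 2 records: 155 × 1.2 = 186.0
Step 3: Other records unchanged: 327
Step 4: Final sum = 132.0 + 186.0 + 327 = 645.0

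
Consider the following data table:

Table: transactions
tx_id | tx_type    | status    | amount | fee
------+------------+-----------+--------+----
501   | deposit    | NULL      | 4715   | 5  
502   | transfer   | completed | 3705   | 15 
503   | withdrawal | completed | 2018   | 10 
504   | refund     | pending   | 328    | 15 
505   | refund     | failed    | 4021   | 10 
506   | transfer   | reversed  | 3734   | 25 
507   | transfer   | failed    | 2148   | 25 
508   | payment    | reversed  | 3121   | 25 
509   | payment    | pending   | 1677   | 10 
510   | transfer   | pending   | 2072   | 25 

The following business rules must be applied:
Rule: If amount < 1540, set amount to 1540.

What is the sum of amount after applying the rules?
28751

Step 1: 1 records have amount < 1540
Step 2: These records originally summed to 328
Step 3: After setting to minimum: 1 × 1540 = 1540
Step 4: Unaffected records sum: 27211
Step 5: Final sum = 1540 + 27211 = 28751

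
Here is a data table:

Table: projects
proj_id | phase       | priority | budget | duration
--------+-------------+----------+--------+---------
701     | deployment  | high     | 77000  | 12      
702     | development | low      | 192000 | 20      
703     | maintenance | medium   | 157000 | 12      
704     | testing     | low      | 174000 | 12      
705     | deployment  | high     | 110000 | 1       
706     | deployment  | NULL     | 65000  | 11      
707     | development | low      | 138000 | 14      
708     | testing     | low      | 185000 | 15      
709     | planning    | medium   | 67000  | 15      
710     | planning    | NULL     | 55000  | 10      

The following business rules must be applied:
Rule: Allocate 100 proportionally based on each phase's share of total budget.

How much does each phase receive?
deployment: 20.66, development: 27.05, maintenance: 12.87, planning: 10.0, testing: 29.43

Step 1: Calculate total budget = 1220000
Step 2: Calculate each phase's proportion:
  deployment: 252000/1220000 = 20.66% → 20.66
  development: 330000/1220000 = 27.05% → 27.05
  maintenance: 157000/1220000 = 12.87% → 12.87
  planning: 122000/1220000 = 10.00% → 10.0
  testing: 359000/1220000 = 29.43% → 29.43
Step 3: Verify: sum of allocations ≈ 100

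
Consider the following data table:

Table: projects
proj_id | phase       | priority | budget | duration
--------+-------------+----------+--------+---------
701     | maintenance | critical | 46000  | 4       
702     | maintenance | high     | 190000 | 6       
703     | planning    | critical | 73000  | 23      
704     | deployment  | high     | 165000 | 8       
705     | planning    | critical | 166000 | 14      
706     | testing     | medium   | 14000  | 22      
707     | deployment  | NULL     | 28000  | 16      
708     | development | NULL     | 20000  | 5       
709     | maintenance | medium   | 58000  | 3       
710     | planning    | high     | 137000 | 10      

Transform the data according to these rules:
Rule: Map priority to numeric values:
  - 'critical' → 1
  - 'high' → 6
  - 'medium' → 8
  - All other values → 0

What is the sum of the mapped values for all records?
37

Step 1: Apply mapping to each record
Step 2: Count by status:
  'critical': 3 records × 1 = 3
  'high': 3 records × 6 = 18
  'medium': 2 records × 8 = 16
Step 3: Sum all mapped values = 37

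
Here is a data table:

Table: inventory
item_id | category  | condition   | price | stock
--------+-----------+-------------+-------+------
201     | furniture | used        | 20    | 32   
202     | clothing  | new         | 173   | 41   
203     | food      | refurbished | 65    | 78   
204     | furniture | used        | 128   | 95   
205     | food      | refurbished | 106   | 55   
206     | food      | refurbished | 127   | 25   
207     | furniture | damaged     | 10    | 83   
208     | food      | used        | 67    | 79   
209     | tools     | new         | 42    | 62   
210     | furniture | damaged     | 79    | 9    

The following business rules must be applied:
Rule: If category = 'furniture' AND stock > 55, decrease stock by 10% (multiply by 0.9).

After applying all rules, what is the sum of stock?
541.2

Step 1: Find records where category = 'furniture' AND stock > 55
Step 2: 2 records match, summing to 178
Step 3: After multiplier: 178 × 0.9 = 160.2
Step 4: Unaffected records sum: 381
Step 5: Final sum = 160.2 + 381 = 541.2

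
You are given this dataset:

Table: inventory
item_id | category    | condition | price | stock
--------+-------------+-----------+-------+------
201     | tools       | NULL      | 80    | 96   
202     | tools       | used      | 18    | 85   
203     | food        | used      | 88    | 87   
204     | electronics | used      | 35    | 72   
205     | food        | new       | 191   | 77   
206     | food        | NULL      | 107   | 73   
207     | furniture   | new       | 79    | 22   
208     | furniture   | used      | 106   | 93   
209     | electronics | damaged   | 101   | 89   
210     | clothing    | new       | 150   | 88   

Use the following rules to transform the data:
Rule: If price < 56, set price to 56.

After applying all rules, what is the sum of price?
1014

Step 1: 2 records have price < 56
Step 2: These records originally summed to 53
Step 3: After setting to minimum: 2 × 56 = 112
Step 4: Unaffected records sum: 902
Step 5: Final sum = 112 + 902 = 1014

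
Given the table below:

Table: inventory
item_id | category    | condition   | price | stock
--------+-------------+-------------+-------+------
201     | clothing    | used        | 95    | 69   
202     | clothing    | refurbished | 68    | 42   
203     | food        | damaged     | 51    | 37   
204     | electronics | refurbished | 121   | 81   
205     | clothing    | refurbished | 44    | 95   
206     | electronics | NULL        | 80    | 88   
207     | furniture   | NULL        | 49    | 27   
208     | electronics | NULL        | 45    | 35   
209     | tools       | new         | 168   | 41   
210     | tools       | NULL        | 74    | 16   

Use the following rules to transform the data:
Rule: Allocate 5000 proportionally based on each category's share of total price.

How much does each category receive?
clothing: 1301.89, electronics: 1547.17, food: 320.75, furniture: 308.18, tools: 1522.01

Step 1: Calculate total price = 795
Step 2: Calculate each category's proportion:
  clothing: 207/795 = 26.04% → 1301.89
  electronics: 246/795 = 30.94% → 1547.17
  food: 51/795 = 6.42% → 320.75
  furniture: 49/795 = 6.16% → 308.18
  tools: 242/795 = 30.44% → 1522.01
Step 3: Verify: sum of allocations ≈ 5000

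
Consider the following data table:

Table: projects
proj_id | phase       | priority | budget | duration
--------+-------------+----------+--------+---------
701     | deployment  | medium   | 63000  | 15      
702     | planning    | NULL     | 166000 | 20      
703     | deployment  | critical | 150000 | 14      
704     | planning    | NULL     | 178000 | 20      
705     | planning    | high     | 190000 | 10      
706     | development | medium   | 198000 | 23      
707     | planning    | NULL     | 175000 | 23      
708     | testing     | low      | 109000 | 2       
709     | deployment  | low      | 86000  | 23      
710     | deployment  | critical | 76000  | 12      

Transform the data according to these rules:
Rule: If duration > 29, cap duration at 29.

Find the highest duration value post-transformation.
23

Step 1: Original maximum duration = 23
Step 2: Check cap of 29 against maximum
Step 3: No records exceed the cap (max 23 <= cap 29), so no capping applies
Step 4: Maximum after transformation = 23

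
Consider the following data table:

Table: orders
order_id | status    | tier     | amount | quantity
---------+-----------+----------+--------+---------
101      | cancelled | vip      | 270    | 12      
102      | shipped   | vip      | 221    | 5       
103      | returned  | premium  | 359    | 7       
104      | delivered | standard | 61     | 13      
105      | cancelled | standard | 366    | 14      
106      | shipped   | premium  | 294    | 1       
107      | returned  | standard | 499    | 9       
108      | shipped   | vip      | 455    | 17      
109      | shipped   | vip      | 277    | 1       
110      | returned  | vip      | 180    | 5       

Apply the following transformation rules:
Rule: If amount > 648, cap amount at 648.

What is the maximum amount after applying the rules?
499

Step 1: Original maximum amount = 499
Step 2: Check cap of 648 against maximum
Step 3: No records exceed the cap (max 499 <= cap 648), so no capping applies
Step 4: Maximum after transformation = 499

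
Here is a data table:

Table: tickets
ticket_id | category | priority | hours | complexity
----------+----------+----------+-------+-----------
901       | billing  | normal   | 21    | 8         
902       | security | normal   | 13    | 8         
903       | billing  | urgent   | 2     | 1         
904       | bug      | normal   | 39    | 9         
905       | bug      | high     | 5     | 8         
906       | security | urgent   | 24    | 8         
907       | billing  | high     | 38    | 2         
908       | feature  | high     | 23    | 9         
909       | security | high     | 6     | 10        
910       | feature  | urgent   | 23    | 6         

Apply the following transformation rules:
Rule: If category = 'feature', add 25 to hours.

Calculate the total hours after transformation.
244

Step 1: Count records where category = 'feature': 2
Step 2: Total bonus added: 2 × 25 = 50
Step 3: Original sum of hours: 194
Step 4: Final sum = 194 + 50 = 244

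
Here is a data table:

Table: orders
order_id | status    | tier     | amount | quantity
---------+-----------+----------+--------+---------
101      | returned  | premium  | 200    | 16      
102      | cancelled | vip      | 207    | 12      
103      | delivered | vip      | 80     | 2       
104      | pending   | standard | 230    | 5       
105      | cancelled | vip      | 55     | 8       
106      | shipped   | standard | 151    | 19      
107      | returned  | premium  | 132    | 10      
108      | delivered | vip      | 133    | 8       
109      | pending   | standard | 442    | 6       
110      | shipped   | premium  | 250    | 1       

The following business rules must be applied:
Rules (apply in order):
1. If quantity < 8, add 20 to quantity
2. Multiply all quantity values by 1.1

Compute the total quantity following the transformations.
183.7

Step 1: Apply Rule 1 - Add 20 to records with quantity < 8
  - 4 records affected: 14 + (4 × 20) = 94
  - Unaffected records: 73
  - Sum after Rule 1: 167
Step 2: Apply Rule 2 - Multiply all by 1.1
  - 167 × 1.1 = 183.7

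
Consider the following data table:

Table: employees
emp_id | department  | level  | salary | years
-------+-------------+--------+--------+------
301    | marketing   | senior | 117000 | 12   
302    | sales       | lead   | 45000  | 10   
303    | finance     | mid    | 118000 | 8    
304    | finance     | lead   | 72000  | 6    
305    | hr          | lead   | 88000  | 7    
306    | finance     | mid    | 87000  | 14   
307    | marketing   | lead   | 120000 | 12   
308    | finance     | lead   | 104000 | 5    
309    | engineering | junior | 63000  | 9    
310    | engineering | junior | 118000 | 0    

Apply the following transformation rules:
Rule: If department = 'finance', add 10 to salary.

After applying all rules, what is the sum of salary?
932040

Step 1: Count records where department = 'finance': 4
Step 2: Total bonus added: 4 × 10 = 40
Step 3: Original sum of salary: 932000
Step 4: Final sum = 932000 + 40 = 932040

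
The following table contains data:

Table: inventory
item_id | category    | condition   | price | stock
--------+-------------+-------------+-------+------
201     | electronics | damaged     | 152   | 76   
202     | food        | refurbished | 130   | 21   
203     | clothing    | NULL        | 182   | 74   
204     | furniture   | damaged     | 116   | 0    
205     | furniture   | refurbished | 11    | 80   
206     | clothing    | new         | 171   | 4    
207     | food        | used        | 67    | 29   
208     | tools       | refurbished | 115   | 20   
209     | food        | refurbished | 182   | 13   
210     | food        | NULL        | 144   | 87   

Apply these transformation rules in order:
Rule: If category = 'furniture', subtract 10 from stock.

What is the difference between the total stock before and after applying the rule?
20

Step 1: Original sum of stock = 404
Step 2: 2 records have category = 'furniture'
Step 3: Each affected record changes by -10
Step 4: Total change = 2 × -10 = -20
Step 5: New sum = 404 + -20 = 384
Step 6: Difference = |384 - 404| = 20
        (Sum decreased by 20)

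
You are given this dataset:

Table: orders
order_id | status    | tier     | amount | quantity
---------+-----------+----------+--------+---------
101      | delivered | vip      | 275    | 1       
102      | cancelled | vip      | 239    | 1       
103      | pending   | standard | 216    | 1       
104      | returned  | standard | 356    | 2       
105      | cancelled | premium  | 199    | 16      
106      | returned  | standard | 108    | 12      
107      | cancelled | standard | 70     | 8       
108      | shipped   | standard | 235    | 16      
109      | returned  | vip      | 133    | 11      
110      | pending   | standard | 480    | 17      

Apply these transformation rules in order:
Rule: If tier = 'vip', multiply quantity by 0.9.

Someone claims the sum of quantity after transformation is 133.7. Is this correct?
No, the correct result is 83.7.

Step 1: Calculate the correct sum after transformation
Step 2: Apply multiplier 0.9 to records where tier = 'vip'
Step 3: Correct result = 83.7
Step 4: Claimed result = 133.7
Step 5: 83.7 ≠ 133.7
Conclusion: The claimed result is incorrect. The correct answer is 83.7.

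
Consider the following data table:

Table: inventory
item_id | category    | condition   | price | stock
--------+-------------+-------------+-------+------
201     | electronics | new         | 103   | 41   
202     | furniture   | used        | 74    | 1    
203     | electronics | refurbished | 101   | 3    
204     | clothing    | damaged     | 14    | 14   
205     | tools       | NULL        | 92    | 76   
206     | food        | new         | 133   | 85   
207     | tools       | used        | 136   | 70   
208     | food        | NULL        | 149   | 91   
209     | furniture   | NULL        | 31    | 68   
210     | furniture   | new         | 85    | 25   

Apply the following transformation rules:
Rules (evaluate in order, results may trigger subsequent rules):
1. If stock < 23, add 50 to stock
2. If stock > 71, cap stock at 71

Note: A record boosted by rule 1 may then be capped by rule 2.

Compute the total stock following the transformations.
585

Step 1: Apply rule 1 to records with stock < 23
  - 3 records get bonus of 50
  - Of these, 0 records then exceed 71 and get capped
Step 2: Apply rule 2 to records with stock > 71
  - 3 records (original) are capped
Step 3: Calculate final sum = 585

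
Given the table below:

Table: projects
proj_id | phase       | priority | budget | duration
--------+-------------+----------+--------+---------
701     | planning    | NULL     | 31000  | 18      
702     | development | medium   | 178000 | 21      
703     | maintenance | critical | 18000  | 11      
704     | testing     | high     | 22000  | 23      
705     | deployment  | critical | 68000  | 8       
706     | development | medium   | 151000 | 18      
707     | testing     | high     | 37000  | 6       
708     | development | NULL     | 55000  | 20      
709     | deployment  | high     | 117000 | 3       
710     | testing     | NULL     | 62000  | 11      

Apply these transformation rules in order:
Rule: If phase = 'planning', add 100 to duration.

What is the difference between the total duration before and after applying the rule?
100

Step 1: Original sum of duration = 139
Step 2: 1 records have phase = 'planning'
Step 3: Each affected record changes by 100
Step 4: Total change = 1 × 100 = 100
Step 5: New sum = 139 + 100 = 239
Step 6: Difference = |239 - 139| = 100
        (Sum increased by 100)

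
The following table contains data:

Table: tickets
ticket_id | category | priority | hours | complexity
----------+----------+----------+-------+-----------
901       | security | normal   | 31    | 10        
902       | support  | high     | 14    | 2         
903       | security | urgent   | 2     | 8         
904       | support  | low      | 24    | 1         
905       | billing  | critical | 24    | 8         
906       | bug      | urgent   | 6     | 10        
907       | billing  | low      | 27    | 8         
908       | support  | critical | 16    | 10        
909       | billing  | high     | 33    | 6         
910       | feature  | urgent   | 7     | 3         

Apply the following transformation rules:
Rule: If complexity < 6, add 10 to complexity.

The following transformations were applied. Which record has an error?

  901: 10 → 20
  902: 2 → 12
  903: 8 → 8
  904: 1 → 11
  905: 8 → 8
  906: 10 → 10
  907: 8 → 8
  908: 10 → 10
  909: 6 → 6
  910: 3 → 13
Record 901 has an error. The correct transformed value should be 10, not 20.

Step 1: Check each record against the rule
Step 2: Record 901 has complexity = 10
Step 3: Since 10 >= 6, the bonus should not have been applied
Step 4: Correct value = 10, but claimed value = 20
Conclusion: Record 901 has the error.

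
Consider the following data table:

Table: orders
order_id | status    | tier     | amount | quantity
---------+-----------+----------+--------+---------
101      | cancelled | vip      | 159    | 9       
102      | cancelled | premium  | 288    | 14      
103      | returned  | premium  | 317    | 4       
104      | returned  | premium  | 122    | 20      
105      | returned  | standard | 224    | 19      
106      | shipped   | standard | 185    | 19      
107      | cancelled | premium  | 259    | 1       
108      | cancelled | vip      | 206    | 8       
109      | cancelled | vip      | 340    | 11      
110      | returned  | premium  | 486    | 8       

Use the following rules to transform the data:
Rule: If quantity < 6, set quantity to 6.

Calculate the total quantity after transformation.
120

Step 1: 2 records have quantity < 6
Step 2: These records originally summed to 5
Step 3: After setting to minimum: 2 × 6 = 12
Step 4: Unaffected records sum: 108
Step 5: Final sum = 12 + 108 = 120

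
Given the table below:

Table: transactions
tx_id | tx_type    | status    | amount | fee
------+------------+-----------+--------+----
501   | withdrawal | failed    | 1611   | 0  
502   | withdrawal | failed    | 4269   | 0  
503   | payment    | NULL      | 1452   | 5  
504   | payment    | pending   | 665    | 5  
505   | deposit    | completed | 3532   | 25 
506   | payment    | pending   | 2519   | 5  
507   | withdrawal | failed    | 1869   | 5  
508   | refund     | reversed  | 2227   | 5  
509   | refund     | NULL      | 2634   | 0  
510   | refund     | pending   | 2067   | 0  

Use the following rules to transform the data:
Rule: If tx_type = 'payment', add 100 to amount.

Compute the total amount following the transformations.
23145

Step 1: Count records where tx_type = 'payment': 3
Step 2: Total bonus added: 3 × 100 = 300
Step 3: Original sum of amount: 22845
Step 4: Final sum = 22845 + 300 = 23145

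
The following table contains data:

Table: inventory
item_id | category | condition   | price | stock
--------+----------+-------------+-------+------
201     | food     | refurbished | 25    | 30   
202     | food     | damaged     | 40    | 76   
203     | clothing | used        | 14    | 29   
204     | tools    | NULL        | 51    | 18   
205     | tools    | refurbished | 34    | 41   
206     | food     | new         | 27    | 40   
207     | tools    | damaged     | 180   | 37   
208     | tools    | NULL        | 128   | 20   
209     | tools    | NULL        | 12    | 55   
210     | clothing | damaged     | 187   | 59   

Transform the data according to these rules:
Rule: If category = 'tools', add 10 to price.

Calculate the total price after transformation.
748

Step 1: Count records where category = 'tools': 5
Step 2: Total bonus added: 5 × 10 = 50
Step 3: Original sum of price: 698
Step 4: Final sum = 698 + 50 = 748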